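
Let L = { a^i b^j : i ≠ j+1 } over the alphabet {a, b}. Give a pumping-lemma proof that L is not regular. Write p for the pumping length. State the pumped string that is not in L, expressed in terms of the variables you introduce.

a^{p+p!} b^{p+p!-1}

Suppose for contradiction that L is regular, and let p be the pumping length.
Choose w = a^p b^{p+p!-1}. Since p ≠ (p+p!-1)+1 = p+p!, w ∈ L; and |w| ≥ p.
By the pumping lemma, w = xyz with |xy| ≤ p and |y| ≥ 1.
Since the first p symbols of w are all a's and |xy| ≤ p, y lies entirely in the leading a-block: y = a^k for some k with 1 ≤ k ≤ p.
Since 1 ≤ k ≤ p, k divides p!; set t = 1 + p!/k. Then xy^t z has p + (p!/k)·k = p + p! copies of a. Now the a-count is p+p! and (b-count)+1 = (p+p!-1)+1 = p+p!, so i ≠ j+1 fails. So xy^t z = a^{p+p!} b^{p+p!-1} ∉ L.
This contradicts the pumping lemma, so L is not regular.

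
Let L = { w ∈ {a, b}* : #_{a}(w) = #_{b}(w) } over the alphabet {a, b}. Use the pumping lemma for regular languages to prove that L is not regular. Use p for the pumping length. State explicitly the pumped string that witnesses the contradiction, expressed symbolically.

Assume L is regular. Let p be the pumping length given by the pumping lemma.
Choose w = a^p b^p ∈ L with |w| = 2p ≥ p.
Write w = xyz as guaranteed by the lemma, with |xy| ≤ p and y is nonempty.
Since the first p symbols of w are all a's and |xy| ≤ p, y lies entirely in the leading a-block: y = a^k for some k with 1 ≤ k ≤ p.
Pump with i = 2: xy^2z = a^{p+k} b^p has p+k occurrences of a but only p of b. Since k ≥ 1 the counts differ, so xy^2z ∉ L.
This is a contradiction; hence L is not regular.

a^{p+k} b^p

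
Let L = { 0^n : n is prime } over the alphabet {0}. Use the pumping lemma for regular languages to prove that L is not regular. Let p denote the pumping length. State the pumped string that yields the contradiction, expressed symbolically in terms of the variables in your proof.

0^{q(1+k)}

Toward a contradiction, assume L is regular with pumping length p.
Let q be a prime with q ≥ p+2 (infinitely many primes exist), and take w = 0^q ∈ L with |w| = q ≥ p.
By the pumping lemma, w = xyz with |xy| ≤ p and |y| ≥ 1.
Then y = 0^k for some k with 1 ≤ k ≤ p.
Since 1 ≤ k ≤ p, |xz| = q-k. Pump with i = q+1: |xy^{q+1}z| = (q-k)+(q+1)k = q+qk = q(1+k), which is composite (both factors ≥ 2). So xy^{q+1}z = 0^{q(1+k)} ∉ L.
Contradiction. Therefore L is not regular.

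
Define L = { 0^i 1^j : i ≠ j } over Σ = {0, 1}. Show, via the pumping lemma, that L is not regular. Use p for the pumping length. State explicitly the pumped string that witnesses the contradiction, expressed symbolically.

0^{p+p!} 1^{p+p!}

Assume L is regular; let p be its pumping constant.
Choose w = 0^p 1^{p+p!}. Since p ≠ p+p!, w ∈ L; and |w| ≥ p.
By the pumping lemma, w = xyz with |xy| ≤ p and |y| > 0.
The first p characters of w are 0's, so xy (and hence y) consists only of 0's. Write y = 0^k, 1 ≤ k ≤ p.
Since 1 ≤ k ≤ p, k divides p!; set t = 1 + p!/k. Then xy^t z has p + (p!/k)·k = p + p! copies of 0. Now the 0-count equals the 1-count, so i ≠ j fails. So xy^t z = 0^{p+p!} 1^{p+p!} ∉ L.
This contradicts the pumping lemma, so L is not regular.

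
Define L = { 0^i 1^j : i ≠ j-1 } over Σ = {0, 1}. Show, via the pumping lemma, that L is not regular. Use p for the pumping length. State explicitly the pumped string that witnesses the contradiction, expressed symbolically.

Assume L is regular; let p be its pumping constant.
Choose w = 0^p 1^{p+p!+1}. Since p ≠ (p+p!+1)-1 = p+p!, w ∈ L; and |w| ≥ p.
Write w = xyz as guaranteed by the lemma, with |xy| ≤ p and y is nonempty.
The first p characters of w are 0's, so xy (and hence y) consists only of 0's. Write y = 0^k, 1 ≤ k ≤ p.
Since 1 ≤ k ≤ p, k divides p!; set t = 1 + p!/k. Then xy^t z has p + (p!/k)·k = p + p! copies of 0. Now the 0-count is p+p! and (1-count)-1 = (p+p!+1)-1 = p+p!, so i ≠ j-1 fails. So xy^t z = 0^{p+p!} 1^{p+p!+1} ∉ L.
This is a contradiction; hence L is not regular.

0^{p+p!} 1^{p+p!+1}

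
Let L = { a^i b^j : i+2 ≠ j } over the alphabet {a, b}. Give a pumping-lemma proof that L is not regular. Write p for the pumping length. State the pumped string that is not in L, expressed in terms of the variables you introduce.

a^{p+p!} b^{p+p!+2}

Assume L is regular. Let p be the pumping length given by the pumping lemma.
Choose w = a^p b^{p+p!+2}. Since p ≠ (p+p!+2)-2 = p+p!, w ∈ L; and |w| ≥ p.
The pumping lemma gives a decomposition w = xyz where |xy| ≤ p and |y| > 0.
The first p characters of w are a's, so xy (and hence y) consists only of a's. Write y = a^k, 1 ≤ k ≤ p.
Since 1 ≤ k ≤ p, k divides p!; set t = 1 + p!/k. Then xy^t z has p + (p!/k)·k = p + p! copies of a. Now the a-count is p+p! and (b-count)-2 = (p+p!+2)-2 = p+p!, so i+2 ≠ j fails. So xy^t z = a^{p+p!} b^{p+p!+2} ∉ L.
This contradicts the pumping lemma, so L is not regular.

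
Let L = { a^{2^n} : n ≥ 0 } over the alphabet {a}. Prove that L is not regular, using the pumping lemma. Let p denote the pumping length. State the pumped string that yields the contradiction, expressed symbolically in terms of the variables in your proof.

Toward a contradiction, assume L is regular with pumping length p.
Take w = a^{2^p} ∈ L with |w| = 2^p ≥ p.
Write w = xyz as guaranteed by the lemma, with |xy| ≤ p and |y| > 0.
Then y = a^k for some k with 1 ≤ k ≤ p.
Pump with i = 2: xy^2z = a^{2^p+k}. Since 1 ≤ k ≤ p < 2^p, we have 2^p < 2^p+k < 2^{p+1}, so 2^p+k is not a power of 2. So xy^2z ∉ L.
Contradiction. Therefore L is not regular.

a^{2^p+k}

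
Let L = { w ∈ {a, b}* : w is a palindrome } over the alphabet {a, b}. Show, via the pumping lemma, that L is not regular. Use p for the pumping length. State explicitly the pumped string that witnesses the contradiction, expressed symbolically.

a^{p+k} b a^p

Assume L is regular. Let p be the pumping length given by the pumping lemma.
Take w = a^p b a^p, a palindrome of length 2p+1 ≥ p.
Write w = xyz as guaranteed by the lemma, with |xy| ≤ p and y is nonempty.
Because |xy| ≤ p and w begins with p copies of a, we have y = a^k with 1 ≤ k ≤ p.
Pump with i = 2: xy^2z = a^{p+k} b a^p. Its reverse is a^p b a^{p+k}, which differs from xy^2z since k ≥ 1. So xy^2z is not a palindrome and xy^2z ∉ L.
This contradicts the pumping lemma, so L is not regular.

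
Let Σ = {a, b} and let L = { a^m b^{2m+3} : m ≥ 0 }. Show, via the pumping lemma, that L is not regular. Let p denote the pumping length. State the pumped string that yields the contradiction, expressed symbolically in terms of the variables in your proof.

a^{p+k} b^{2p+3}

Assume L is regular; let p be its pumping constant.
Take w = a^p b^{2p+3}. Then w ∈ L and |w| = 3p+3 ≥ p.
By the pumping lemma, w = xyz with |xy| ≤ p and y is nonempty.
The first p characters of w are a's, so xy (and hence y) consists only of a's. Write y = a^k, 1 ≤ k ≤ p.
Pump with i = 2: xy^2z = a^{p+k} b^{2p+3}. For this to lie in L we would need 2p+3 = 2(p+k)+3, which forces k = 0. But k ≥ 1, so xy^2z ∉ L.
This contradicts the pumping lemma, so L is not regular.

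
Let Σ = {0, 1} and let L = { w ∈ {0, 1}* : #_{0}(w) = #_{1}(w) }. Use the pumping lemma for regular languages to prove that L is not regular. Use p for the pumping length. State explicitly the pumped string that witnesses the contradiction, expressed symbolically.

0^{p+k} 1^p

Suppose for contradiction that L is regular, and let p be the pumping length.
Choose w = 0^p 1^p ∈ L with |w| = 2p ≥ p.
The pumping lemma gives a decomposition w = xyz where |xy| ≤ p and |y| > 0.
Because |xy| ≤ p and w begins with p copies of 0, we have y = 0^k with 1 ≤ k ≤ p.
Pump with i = 2: xy^2z = 0^{p+k} 1^p has p+k occurrences of 0 but only p of 1. Since k ≥ 1 the counts differ, so xy^2z ∉ L.
This is a contradiction; hence L is not regular.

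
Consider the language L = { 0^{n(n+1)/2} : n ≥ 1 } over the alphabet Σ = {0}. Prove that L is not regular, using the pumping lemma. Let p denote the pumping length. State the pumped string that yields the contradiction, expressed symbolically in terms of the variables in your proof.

0^{p(p+1)/2+k}

Assume L is regular. Let p be the pumping length given by the pumping lemma.
Take w = 0^{p(p+1)/2} ∈ L with |w| = p(p+1)/2 ≥ p.
The pumping lemma gives a decomposition w = xyz where |xy| ≤ p and y is nonempty.
Then y = 0^k for some k with 1 ≤ k ≤ p.
Pump with i = 2: xy^2z = 0^{p(p+1)/2+k}. Since 1 ≤ k ≤ p, p(p+1)/2 < p(p+1)/2+k ≤ p(p+1)/2+p < (p+1)(p+2)/2, so p(p+1)/2+k is strictly between consecutive triangular numbers. So xy^2z ∉ L.
This is a contradiction; hence L is not regular.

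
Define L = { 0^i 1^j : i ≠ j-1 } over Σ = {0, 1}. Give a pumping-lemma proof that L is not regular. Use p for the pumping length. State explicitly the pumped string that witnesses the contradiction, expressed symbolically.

0^{p+p!} 1^{p+p!+1}

Assume L is regular; let p be its pumping constant.
Choose w = 0^p 1^{p+p!+1}. Since p ≠ (p+p!+1)-1 = p+p!, w ∈ L; and |w| ≥ p.
Write w = xyz as guaranteed by the lemma, with |xy| ≤ p and |y| ≥ 1.
Because |xy| ≤ p and w begins with p copies of 0, we have y = 0^k with 1 ≤ k ≤ p.
Since 1 ≤ k ≤ p, k divides p!; set t = 1 + p!/k. Then xy^t z has p + (p!/k)·k = p + p! copies of 0. Now the 0-count is p+p! and (1-count)-1 = (p+p!+1)-1 = p+p!, so i ≠ j-1 fails. So xy^t z = 0^{p+p!} 1^{p+p!+1} ∉ L.
Contradiction. Therefore L is not regular.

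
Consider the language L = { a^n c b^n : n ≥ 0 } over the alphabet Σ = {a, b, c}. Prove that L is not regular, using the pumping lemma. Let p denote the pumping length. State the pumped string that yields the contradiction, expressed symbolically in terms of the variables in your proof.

a^{p+k} c b^p

Assume L is regular. Let p be the pumping length given by the pumping lemma.
Take w = a^p c b^p ∈ L with |w| = 2p+1 ≥ p.
Write w = xyz as guaranteed by the lemma, with |xy| ≤ p and |y| ≥ 1.
Because |xy| ≤ p and w begins with p copies of a, we have y = a^k with 1 ≤ k ≤ p.
Pump with i = 2: xy^2z = a^{p+k} c b^p, which would require p+k = p. But k ≥ 1, so xy^2z ∉ L.
This contradicts the pumping lemma, so L is not regular.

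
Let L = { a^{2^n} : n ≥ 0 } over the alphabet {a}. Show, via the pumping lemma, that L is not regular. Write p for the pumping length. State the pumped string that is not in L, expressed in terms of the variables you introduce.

a^{2^p+k}

Suppose for contradiction that L is regular, and let p be the pumping length.
Take w = a^{2^p} ∈ L with |w| = 2^p ≥ p.
By the pumping lemma, w = xyz with |xy| ≤ p and |y| ≥ 1.
Then y = a^k for some k with 1 ≤ k ≤ p.
Pump with i = 2: xy^2z = a^{2^p+k}. Since 1 ≤ k ≤ p < 2^p, we have 2^p < 2^p+k < 2^{p+1}, so 2^p+k is not a power of 2. So xy^2z ∉ L.
Contradiction. Therefore L is not regular.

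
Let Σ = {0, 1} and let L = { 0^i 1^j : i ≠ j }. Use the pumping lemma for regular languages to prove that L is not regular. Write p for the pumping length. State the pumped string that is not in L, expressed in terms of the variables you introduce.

0^{p+p!} 1^{p+p!}

Assume L is regular; let p be its pumping constant.
Choose w = 0^p 1^{p+p!}. Since p ≠ p+p!, w ∈ L; and |w| ≥ p.
The pumping lemma gives a decomposition w = xyz where |xy| ≤ p and y is nonempty.
Since the first p symbols of w are all 0's and |xy| ≤ p, y lies entirely in the leading 0-block: y = 0^k for some k with 1 ≤ k ≤ p.
Since 1 ≤ k ≤ p, k divides p!; set t = 1 + p!/k. Then xy^t z has p + (p!/k)·k = p + p! copies of 0. Now the 0-count equals the 1-count, so i ≠ j fails. So xy^t z = 0^{p+p!} 1^{p+p!} ∉ L.
This contradicts the pumping lemma, so L is not regular.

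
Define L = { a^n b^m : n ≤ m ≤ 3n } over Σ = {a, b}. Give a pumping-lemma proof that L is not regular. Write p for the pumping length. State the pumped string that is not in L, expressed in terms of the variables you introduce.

a^{p+k} b^p

Toward a contradiction, assume L is regular with pumping length p.
Take w = a^p b^p ∈ L (since p ≤ p ≤ 3p), with |w| = 2p ≥ p.
By the pumping lemma, w = xyz with |xy| ≤ p and y is nonempty.
Because |xy| ≤ p and w begins with p copies of a, we have y = a^k with 1 ≤ k ≤ p.
Pump with i = 2: xy^2z = a^{p+k} b^p. Now n = p+k > p = m, so the condition n ≤ m fails. Thus xy^2z ∉ L.
This contradicts the pumping lemma, so L is not regular.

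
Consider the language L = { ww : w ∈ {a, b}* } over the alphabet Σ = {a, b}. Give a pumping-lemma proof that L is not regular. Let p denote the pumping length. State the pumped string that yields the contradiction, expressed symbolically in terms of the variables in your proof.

Suppose for contradiction that L is regular, and let p be the pumping length.
Take w = a^p b^p a^p b^p = uu where u = a^pb^p; then w ∈ L and |w| = 4p ≥ p.
By the pumping lemma, w = xyz with |xy| ≤ p and |y| > 0.
The first p characters of w are a's, so xy (and hence y) consists only of a's. Write y = a^k, 1 ≤ k ≤ p.
Pump with i = 2: xy^2z = a^{p+k} b^p a^p b^p, of length 4p+k. Suppose this equals vv. The string starts with a and ends with b, so v does too; thus the boundary between the two copies of v is a b→a transition. There is exactly one such transition, at position 2p+k, so |v| = 2p+k and |vv| = 4p+2k ≠ 4p+k since k ≥ 1. So xy^2z ∉ L.
Contradiction. Therefore L is not regular.

a^{p+k} b^p a^p b^p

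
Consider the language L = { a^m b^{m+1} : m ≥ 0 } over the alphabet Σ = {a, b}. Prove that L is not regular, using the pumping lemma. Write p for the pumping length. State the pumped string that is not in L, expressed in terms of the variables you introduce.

Assume L is regular; let p be its pumping constant.
Choose w = a^p b^{p+1}, which is in L with |w| = 2p+1 ≥ p.
The pumping lemma gives a decomposition w = xyz where |xy| ≤ p and |y| > 0.
Since the first p symbols of w are all a's and |xy| ≤ p, y lies entirely in the leading a-block: y = a^k for some k with 1 ≤ k ≤ p.
Pump with i = 2: xy^2z = a^{p+k} b^{p+1}. For this to lie in L we would need p+1 = (p+k)+1, which forces k = 0. But k ≥ 1, so xy^2z ∉ L.
This is a contradiction; hence L is not regular.

a^{p+k} b^{p+1}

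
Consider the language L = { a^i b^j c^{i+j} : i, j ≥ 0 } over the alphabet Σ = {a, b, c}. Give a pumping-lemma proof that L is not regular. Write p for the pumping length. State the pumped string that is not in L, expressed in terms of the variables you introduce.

Suppose for contradiction that L is regular, and let p be the pumping length.
Take w = a^p b^p c^{2p} ∈ L (with i=j=p, i+j=2p), |w| = 4p ≥ p.
Write w = xyz as guaranteed by the lemma, with |xy| ≤ p and y is nonempty.
The first p characters of w are a's, so xy (and hence y) consists only of a's. Write y = a^k, 1 ≤ k ≤ p.
Consider xy^2z = a^{p+k} b^p c^{2p}. Now the a- and b-counts sum to 2p+k, but the c-count is 2p ≠ 2p+k. So xy^2z ∉ L.
Contradiction. Therefore L is not regular.

a^{p+k} b^p c^{2p}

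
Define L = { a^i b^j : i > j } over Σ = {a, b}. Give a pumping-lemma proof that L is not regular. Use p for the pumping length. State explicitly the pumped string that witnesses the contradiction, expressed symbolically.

a^{p+1-k} b^p

Assume L is regular; let p be its pumping constant.
Choose w = a^{p+1} b^p ∈ L, with |w| = 2p+1 ≥ p.
The pumping lemma gives a decomposition w = xyz where |xy| ≤ p and |y| ≥ 1.
The first p characters of w are a's, so xy (and hence y) consists only of a's. Write y = a^k, 1 ≤ k ≤ p.
Consider xy^0z = xz = a^{p+1-k} b^p. Since k ≥ 1, the a-count p+1-k is at most p, so i > j fails; thus xz ∉ L.
This contradicts the pumping lemma, so L is not regular.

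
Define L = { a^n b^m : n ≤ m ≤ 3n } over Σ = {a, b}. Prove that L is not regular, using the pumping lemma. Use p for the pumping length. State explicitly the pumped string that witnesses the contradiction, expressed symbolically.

a^{p+k} b^p

Assume L is regular. Let p be the pumping length given by the pumping lemma.
Take w = a^p b^p ∈ L (since p ≤ p ≤ 3p), with |w| = 2p ≥ p.
By the pumping lemma, w = xyz with |xy| ≤ p and y is nonempty.
Because |xy| ≤ p and w begins with p copies of a, we have y = a^k with 1 ≤ k ≤ p.
Pump with i = 2: xy^2z = a^{p+k} b^p. Now n = p+k > p = m, so the condition n ≤ m fails. Thus xy^2z ∉ L.
Contradiction. Therefore L is not regular.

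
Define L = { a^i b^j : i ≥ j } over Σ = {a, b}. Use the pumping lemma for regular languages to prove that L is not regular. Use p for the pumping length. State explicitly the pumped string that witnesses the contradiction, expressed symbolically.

a^{p-k} b^p

Assume L is regular. Let p be the pumping length given by the pumping lemma.
Choose w = a^p b^p ∈ L, with |w| = 2p ≥ p.
Write w = xyz as guaranteed by the lemma, with |xy| ≤ p and |y| ≥ 1.
Since the first p symbols of w are all a's and |xy| ≤ p, y lies entirely in the leading a-block: y = a^k for some k with 1 ≤ k ≤ p.
Consider xy^0z = xz = a^{p-k} b^p. Since k ≥ 1, the a-count p-k is less than p, so i ≥ j fails; thus xz ∉ L.
This is a contradiction; hence L is not regular.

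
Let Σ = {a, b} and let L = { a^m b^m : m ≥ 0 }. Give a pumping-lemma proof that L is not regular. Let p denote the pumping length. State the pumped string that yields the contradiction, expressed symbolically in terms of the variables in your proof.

Toward a contradiction, assume L is regular with pumping length p.
Take w = a^p b^p. Then w ∈ L and |w| = 2p ≥ p.
The pumping lemma gives a decomposition w = xyz where |xy| ≤ p and y is nonempty.
The first p characters of w are a's, so xy (and hence y) consists only of a's. Write y = a^k, 1 ≤ k ≤ p.
Pump with i = 2: xy^2z = a^{p+k} b^p. For this to lie in L we would need p = p+k, which forces k = 0. But k ≥ 1, so xy^2z ∉ L.
This contradicts the pumping lemma, so L is not regular.

a^{p+k} b^p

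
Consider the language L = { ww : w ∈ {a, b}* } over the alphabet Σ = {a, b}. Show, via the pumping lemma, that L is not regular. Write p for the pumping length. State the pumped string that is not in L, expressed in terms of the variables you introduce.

Assume L is regular. Let p be the pumping length given by the pumping lemma.
Take w = a^p b^p a^p b^p = uu where u = a^pb^p; then w ∈ L and |w| = 4p ≥ p.
By the pumping lemma, w = xyz with |xy| ≤ p and y is nonempty.
Because |xy| ≤ p and w begins with p copies of a, we have y = a^k with 1 ≤ k ≤ p.
Pump with i = 2: xy^2z = a^{p+k} b^p a^p b^p, of length 4p+k. Suppose this equals vv. The string starts with a and ends with b, so v does too; thus the boundary between the two copies of v is a b→a transition. There is exactly one such transition, at position 2p+k, so |v| = 2p+k and |vv| = 4p+2k ≠ 4p+k since k ≥ 1. So xy^2z ∉ L.
This is a contradiction; hence L is not regular.

a^{p+k} b^p a^p b^p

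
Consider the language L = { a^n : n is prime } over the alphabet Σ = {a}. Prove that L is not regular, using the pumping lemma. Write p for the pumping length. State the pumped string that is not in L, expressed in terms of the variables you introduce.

a^{q(1+k)}

Assume L is regular; let p be its pumping constant.
Let q be a prime with q ≥ p+2 (infinitely many primes exist), and take w = a^q ∈ L with |w| = q ≥ p.
By the pumping lemma, w = xyz with |xy| ≤ p and |y| > 0.
Then y = a^k for some k with 1 ≤ k ≤ p.
Since 1 ≤ k ≤ p, |xz| = q-k. Pump with i = q+1: |xy^{q+1}z| = (q-k)+(q+1)k = q+qk = q(1+k), which is composite (both factors ≥ 2). So xy^{q+1}z = a^{q(1+k)} ∉ L.
Contradiction. Therefore L is not regular.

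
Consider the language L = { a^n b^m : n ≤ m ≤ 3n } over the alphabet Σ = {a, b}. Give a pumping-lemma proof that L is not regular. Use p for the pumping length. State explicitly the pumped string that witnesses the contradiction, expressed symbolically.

Assume L is regular. Let p be the pumping length given by the pumping lemma.
Take w = a^p b^p ∈ L (since p ≤ p ≤ 3p), with |w| = 2p ≥ p.
Write w = xyz as guaranteed by the lemma, with |xy| ≤ p and y is nonempty.
Since the first p symbols of w are all a's and |xy| ≤ p, y lies entirely in the leading a-block: y = a^k for some k with 1 ≤ k ≤ p.
Pump with i = 2: xy^2z = a^{p+k} b^p. Now n = p+k > p = m, so the condition n ≤ m fails. Thus xy^2z ∉ L.
This is a contradiction; hence L is not regular.

a^{p+k} b^p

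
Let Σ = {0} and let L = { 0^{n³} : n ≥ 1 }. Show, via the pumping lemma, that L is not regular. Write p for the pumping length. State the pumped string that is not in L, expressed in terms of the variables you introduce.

0^{p³+k}

Toward a contradiction, assume L is regular with pumping length p.
Take w = 0^{p³} ∈ L with |w| = p³ ≥ p.
The pumping lemma gives a decomposition w = xyz where |xy| ≤ p and y is nonempty.
Then y = 0^k for some k with 1 ≤ k ≤ p.
Pump with i = 2: xy^2z = 0^{p³+k}. Since 1 ≤ k ≤ p, p³ < p³+k ≤ p³+p < p³+3p²+3p+1 = (p+1)³, so p³+k is not a perfect cube. So xy^2z ∉ L.
This contradicts the pumping lemma, so L is not regular.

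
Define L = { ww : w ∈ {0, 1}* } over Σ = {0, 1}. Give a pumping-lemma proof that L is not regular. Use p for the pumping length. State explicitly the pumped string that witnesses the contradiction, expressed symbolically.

0^{p+k} 1^p 0^p 1^p

Suppose for contradiction that L is regular, and let p be the pumping length.
Take w = 0^p 1^p 0^p 1^p = uu where u = 0^p1^p; then w ∈ L and |w| = 4p ≥ p.
By the pumping lemma, w = xyz with |xy| ≤ p and |y| > 0.
Since the first p symbols of w are all 0's and |xy| ≤ p, y lies entirely in the leading 0-block: y = 0^k for some k with 1 ≤ k ≤ p.
Pump with i = 2: xy^2z = 0^{p+k} 1^p 0^p 1^p, of length 4p+k. Suppose this equals vv. The string starts with 0 and ends with 1, so v does too; thus the boundary between the two copies of v is a 1→0 transition. There is exactly one such transition, at position 2p+k, so |v| = 2p+k and |vv| = 4p+2k ≠ 4p+k since k ≥ 1. So xy^2z ∉ L.
This is a contradiction; hence L is not regular.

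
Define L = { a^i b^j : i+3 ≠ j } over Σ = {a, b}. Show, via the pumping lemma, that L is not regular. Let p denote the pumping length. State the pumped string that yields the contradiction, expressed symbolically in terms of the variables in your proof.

Suppose for contradiction that L is regular, and let p be the pumping length.
Choose w = a^p b^{p+p!+3}. Since p ≠ (p+p!+3)-3 = p+p!, w ∈ L; and |w| ≥ p.
By the pumping lemma, w = xyz with |xy| ≤ p and y is nonempty.
The first p characters of w are a's, so xy (and hence y) consists only of a's. Write y = a^k, 1 ≤ k ≤ p.
Since 1 ≤ k ≤ p, k divides p!; set t = 1 + p!/k. Then xy^t z has p + (p!/k)·k = p + p! copies of a. Now the a-count is p+p! and (b-count)-3 = (p+p!+3)-3 = p+p!, so i+3 ≠ j fails. So xy^t z = a^{p+p!} b^{p+p!+3} ∉ L.
Contradiction. Therefore L is not regular.

a^{p+p!} b^{p+p!+3}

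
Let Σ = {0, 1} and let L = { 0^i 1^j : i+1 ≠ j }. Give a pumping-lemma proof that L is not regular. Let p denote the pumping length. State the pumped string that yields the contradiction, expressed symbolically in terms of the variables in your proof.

Assume L is regular. Let p be the pumping length given by the pumping lemma.
Choose w = 0^p 1^{p+p!+1}. Since p ≠ (p+p!+1)-1 = p+p!, w ∈ L; and |w| ≥ p.
Write w = xyz as guaranteed by the lemma, with |xy| ≤ p and |y| > 0.
The first p characters of w are 0's, so xy (and hence y) consists only of 0's. Write y = 0^k, 1 ≤ k ≤ p.
Since 1 ≤ k ≤ p, k divides p!; set t = 1 + p!/k. Then xy^t z has p + (p!/k)·k = p + p! copies of 0. Now the 0-count is p+p! and (1-count)-1 = (p+p!+1)-1 = p+p!, so i+1 ≠ j fails. So xy^t z = 0^{p+p!} 1^{p+p!+1} ∉ L.
This is a contradiction; hence L is not regular.

0^{p+p!} 1^{p+p!+1}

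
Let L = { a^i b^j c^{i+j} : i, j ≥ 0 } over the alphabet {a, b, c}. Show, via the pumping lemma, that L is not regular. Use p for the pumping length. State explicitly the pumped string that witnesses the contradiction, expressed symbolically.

a^{p+k} b^p c^{2p}

Toward a contradiction, assume L is regular with pumping length p.
Take w = a^p b^p c^{2p} ∈ L (with i=j=p, i+j=2p), |w| = 4p ≥ p.
By the pumping lemma, w = xyz with |xy| ≤ p and |y| ≥ 1.
The first p characters of w are a's, so xy (and hence y) consists only of a's. Write y = a^k, 1 ≤ k ≤ p.
Consider xy^2z = a^{p+k} b^p c^{2p}. Now the a- and b-counts sum to 2p+k, but the c-count is 2p ≠ 2p+k. So xy^2z ∉ L.
This contradicts the pumping lemma, so L is not regular.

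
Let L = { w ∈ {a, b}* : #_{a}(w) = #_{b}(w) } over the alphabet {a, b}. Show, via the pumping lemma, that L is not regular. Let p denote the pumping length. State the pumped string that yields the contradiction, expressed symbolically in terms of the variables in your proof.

a^{p+k} b^p

Assume L is regular; let p be its pumping constant.
Choose w = a^p b^p ∈ L with |w| = 2p ≥ p.
By the pumping lemma, w = xyz with |xy| ≤ p and |y| > 0.
Since the first p symbols of w are all a's and |xy| ≤ p, y lies entirely in the leading a-block: y = a^k for some k with 1 ≤ k ≤ p.
Pump with i = 2: xy^2z = a^{p+k} b^p has p+k occurrences of a but only p of b. Since k ≥ 1 the counts differ, so xy^2z ∉ L.
Contradiction. Therefore L is not regular.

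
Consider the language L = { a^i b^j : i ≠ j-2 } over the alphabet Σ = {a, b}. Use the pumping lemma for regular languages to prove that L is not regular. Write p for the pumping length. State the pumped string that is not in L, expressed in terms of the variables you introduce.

Suppose for contradiction that L is regular, and let p be the pumping length.
Choose w = a^p b^{p+p!+2}. Since p ≠ (p+p!+2)-2 = p+p!, w ∈ L; and |w| ≥ p.
Write w = xyz as guaranteed by the lemma, with |xy| ≤ p and |y| > 0.
Since the first p symbols of w are all a's and |xy| ≤ p, y lies entirely in the leading a-block: y = a^k for some k with 1 ≤ k ≤ p.
Since 1 ≤ k ≤ p, k divides p!; set t = 1 + p!/k. Then xy^t z has p + (p!/k)·k = p + p! copies of a. Now the a-count is p+p! and (b-count)-2 = (p+p!+2)-2 = p+p!, so i ≠ j-2 fails. So xy^t z = a^{p+p!} b^{p+p!+2} ∉ L.
Contradiction. Therefore L is not regular.

a^{p+p!} b^{p+p!+2}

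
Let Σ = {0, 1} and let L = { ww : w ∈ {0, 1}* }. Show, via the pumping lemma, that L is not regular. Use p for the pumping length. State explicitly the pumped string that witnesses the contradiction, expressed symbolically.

0^{p+k} 1^p 0^p 1^p

Suppose for contradiction that L is regular, and let p be the pumping length.
Take w = 0^p 1^p 0^p 1^p = uu where u = 0^p1^p; then w ∈ L and |w| = 4p ≥ p.
Write w = xyz as guaranteed by the lemma, with |xy| ≤ p and |y| > 0.
The first p characters of w are 0's, so xy (and hence y) consists only of 0's. Write y = 0^k, 1 ≤ k ≤ p.
Pump with i = 2: xy^2z = 0^{p+k} 1^p 0^p 1^p, of length 4p+k. Suppose this equals vv. The string starts with 0 and ends with 1, so v does too; thus the boundary between the two copies of v is a 1→0 transition. There is exactly one such transition, at position 2p+k, so |v| = 2p+k and |vv| = 4p+2k ≠ 4p+k since k ≥ 1. So xy^2z ∉ L.
Contradiction. Therefore L is not regular.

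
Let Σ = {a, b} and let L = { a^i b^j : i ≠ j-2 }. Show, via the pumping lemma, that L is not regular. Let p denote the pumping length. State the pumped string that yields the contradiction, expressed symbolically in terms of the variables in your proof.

Suppose for contradiction that L is regular, and let p be the pumping length.
Choose w = a^p b^{p+p!+2}. Since p ≠ (p+p!+2)-2 = p+p!, w ∈ L; and |w| ≥ p.
The pumping lemma gives a decomposition w = xyz where |xy| ≤ p and |y| > 0.
The first p characters of w are a's, so xy (and hence y) consists only of a's. Write y = a^k, 1 ≤ k ≤ p.
Since 1 ≤ k ≤ p, k divides p!; set t = 1 + p!/k. Then xy^t z has p + (p!/k)·k = p + p! copies of a. Now the a-count is p+p! and (b-count)-2 = (p+p!+2)-2 = p+p!, so i ≠ j-2 fails. So xy^t z = a^{p+p!} b^{p+p!+2} ∉ L.
This contradicts the pumping lemma, so L is not regular.

a^{p+p!} b^{p+p!+2}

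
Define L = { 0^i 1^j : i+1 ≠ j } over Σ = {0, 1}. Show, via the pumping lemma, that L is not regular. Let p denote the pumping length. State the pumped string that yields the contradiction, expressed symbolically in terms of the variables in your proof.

Suppose for contradiction that L is regular, and let p be the pumping length.
Choose w = 0^p 1^{p+p!+1}. Since p ≠ (p+p!+1)-1 = p+p!, w ∈ L; and |w| ≥ p.
Write w = xyz as guaranteed by the lemma, with |xy| ≤ p and |y| ≥ 1.
Since the first p symbols of w are all 0's and |xy| ≤ p, y lies entirely in the leading 0-block: y = 0^k for some k with 1 ≤ k ≤ p.
Since 1 ≤ k ≤ p, k divides p!; set t = 1 + p!/k. Then xy^t z has p + (p!/k)·k = p + p! copies of 0. Now the 0-count is p+p! and (1-count)-1 = (p+p!+1)-1 = p+p!, so i+1 ≠ j fails. So xy^t z = 0^{p+p!} 1^{p+p!+1} ∉ L.
This is a contradiction; hence L is not regular.

0^{p+p!} 1^{p+p!+1}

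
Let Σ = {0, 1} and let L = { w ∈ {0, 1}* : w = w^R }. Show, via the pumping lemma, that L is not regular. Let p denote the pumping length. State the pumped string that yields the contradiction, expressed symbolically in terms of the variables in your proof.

Toward a contradiction, assume L is regular with pumping length p.
Take w = 0^p 1 0^p, a palindrome of length 2p+1 ≥ p.
The pumping lemma gives a decomposition w = xyz where |xy| ≤ p and |y| ≥ 1.
Because |xy| ≤ p and w begins with p copies of 0, we have y = 0^k with 1 ≤ k ≤ p.
Pump with i = 2: xy^2z = 0^{p+k} 1 0^p. Its reverse is 0^p 1 0^{p+k}, which differs from xy^2z since k ≥ 1. So xy^2z is not a palindrome and xy^2z ∉ L.
This is a contradiction; hence L is not regular.

0^{p+k} 1 0^p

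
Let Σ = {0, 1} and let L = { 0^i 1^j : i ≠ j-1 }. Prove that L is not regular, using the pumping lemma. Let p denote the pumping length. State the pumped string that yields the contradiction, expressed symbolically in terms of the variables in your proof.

Suppose for contradiction that L is regular, and let p be the pumping length.
Choose w = 0^p 1^{p+p!+1}. Since p ≠ (p+p!+1)-1 = p+p!, w ∈ L; and |w| ≥ p.
Write w = xyz as guaranteed by the lemma, with |xy| ≤ p and |y| > 0.
Since the first p symbols of w are all 0's and |xy| ≤ p, y lies entirely in the leading 0-block: y = 0^k for some k with 1 ≤ k ≤ p.
Since 1 ≤ k ≤ p, k divides p!; set t = 1 + p!/k. Then xy^t z has p + (p!/k)·k = p + p! copies of 0. Now the 0-count is p+p! and (1-count)-1 = (p+p!+1)-1 = p+p!, so i ≠ j-1 fails. So xy^t z = 0^{p+p!} 1^{p+p!+1} ∉ L.
This contradicts the pumping lemma, so L is not regular.

0^{p+p!} 1^{p+p!+1}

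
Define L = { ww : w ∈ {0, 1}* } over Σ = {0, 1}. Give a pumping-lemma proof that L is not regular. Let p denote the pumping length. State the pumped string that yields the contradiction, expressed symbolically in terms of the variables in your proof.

Assume L is regular; let p be its pumping constant.
Take w = 0^p 1^p 0^p 1^p = uu where u = 0^p1^p; then w ∈ L and |w| = 4p ≥ p.
The pumping lemma gives a decomposition w = xyz where |xy| ≤ p and |y| > 0.
The first p characters of w are 0's, so xy (and hence y) consists only of 0's. Write y = 0^k, 1 ≤ k ≤ p.
Pump with i = 2: xy^2z = 0^{p+k} 1^p 0^p 1^p, of length 4p+k. Suppose this equals vv. The string starts with 0 and ends with 1, so v does too; thus the boundary between the two copies of v is a 1→0 transition. There is exactly one such transition, at position 2p+k, so |v| = 2p+k and |vv| = 4p+2k ≠ 4p+k since k ≥ 1. So xy^2z ∉ L.
This is a contradiction; hence L is not regular.

0^{p+k} 1^p 0^p 1^p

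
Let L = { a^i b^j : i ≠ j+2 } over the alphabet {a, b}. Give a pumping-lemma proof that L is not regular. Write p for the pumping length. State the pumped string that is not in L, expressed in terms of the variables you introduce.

Suppose for contradiction that L is regular, and let p be the pumping length.
Choose w = a^p b^{p+p!-2}. Since p ≠ (p+p!-2)+2 = p+p!, w ∈ L; and |w| ≥ p.
By the pumping lemma, w = xyz with |xy| ≤ p and |y| > 0.
The first p characters of w are a's, so xy (and hence y) consists only of a's. Write y = a^k, 1 ≤ k ≤ p.
Since 1 ≤ k ≤ p, k divides p!; set t = 1 + p!/k. Then xy^t z has p + (p!/k)·k = p + p! copies of a. Now the a-count is p+p! and (b-count)+2 = (p+p!-2)+2 = p+p!, so i ≠ j+2 fails. So xy^t z = a^{p+p!} b^{p+p!-2} ∉ L.
This is a contradiction; hence L is not regular.

a^{p+p!} b^{p+p!-2}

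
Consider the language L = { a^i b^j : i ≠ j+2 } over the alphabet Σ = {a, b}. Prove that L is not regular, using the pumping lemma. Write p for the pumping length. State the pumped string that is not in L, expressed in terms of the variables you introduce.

Assume L is regular; let p be its pumping constant.
Choose w = a^p b^{p+p!-2}. Since p ≠ (p+p!-2)+2 = p+p!, w ∈ L; and |w| ≥ p.
Write w = xyz as guaranteed by the lemma, with |xy| ≤ p and |y| > 0.
Because |xy| ≤ p and w begins with p copies of a, we have y = a^k with 1 ≤ k ≤ p.
Since 1 ≤ k ≤ p, k divides p!; set t = 1 + p!/k. Then xy^t z has p + (p!/k)·k = p + p! copies of a. Now the a-count is p+p! and (b-count)+2 = (p+p!-2)+2 = p+p!, so i ≠ j+2 fails. So xy^t z = a^{p+p!} b^{p+p!-2} ∉ L.
This contradicts the pumping lemma, so L is not regular.

a^{p+p!} b^{p+p!-2}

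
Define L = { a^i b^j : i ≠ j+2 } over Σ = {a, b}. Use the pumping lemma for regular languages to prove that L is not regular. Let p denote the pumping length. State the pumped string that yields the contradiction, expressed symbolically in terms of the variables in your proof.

a^{p+p!} b^{p+p!-2}

Assume L is regular. Let p be the pumping length given by the pumping lemma.
Choose w = a^p b^{p+p!-2}. Since p ≠ (p+p!-2)+2 = p+p!, w ∈ L; and |w| ≥ p.
By the pumping lemma, w = xyz with |xy| ≤ p and y is nonempty.
Because |xy| ≤ p and w begins with p copies of a, we have y = a^k with 1 ≤ k ≤ p.
Since 1 ≤ k ≤ p, k divides p!; set t = 1 + p!/k. Then xy^t z has p + (p!/k)·k = p + p! copies of a. Now the a-count is p+p! and (b-count)+2 = (p+p!-2)+2 = p+p!, so i ≠ j+2 fails. So xy^t z = a^{p+p!} b^{p+p!-2} ∉ L.
Contradiction. Therefore L is not regular.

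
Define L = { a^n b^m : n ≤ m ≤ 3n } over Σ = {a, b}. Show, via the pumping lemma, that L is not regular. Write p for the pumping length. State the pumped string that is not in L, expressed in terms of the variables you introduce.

a^{p+k} b^p

Suppose for contradiction that L is regular, and let p be the pumping length.
Take w = a^p b^p ∈ L (since p ≤ p ≤ 3p), with |w| = 2p ≥ p.
The pumping lemma gives a decomposition w = xyz where |xy| ≤ p and y is nonempty.
Because |xy| ≤ p and w begins with p copies of a, we have y = a^k with 1 ≤ k ≤ p.
Pump with i = 2: xy^2z = a^{p+k} b^p. Now n = p+k > p = m, so the condition n ≤ m fails. Thus xy^2z ∉ L.
Contradiction. Therefore L is not regular.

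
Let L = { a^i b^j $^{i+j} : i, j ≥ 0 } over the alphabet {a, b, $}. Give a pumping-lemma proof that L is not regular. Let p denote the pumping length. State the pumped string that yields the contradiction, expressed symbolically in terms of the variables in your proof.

a^{p+k} b^p $^{2p}

Toward a contradiction, assume L is regular with pumping length p.
Take w = a^p b^p $^{2p} ∈ L (with i=j=p, i+j=2p), |w| = 4p ≥ p.
By the pumping lemma, w = xyz with |xy| ≤ p and |y| ≥ 1.
Since the first p symbols of w are all a's and |xy| ≤ p, y lies entirely in the leading a-block: y = a^k for some k with 1 ≤ k ≤ p.
Consider xy^2z = a^{p+k} b^p $^{2p}. Now the a- and b-counts sum to 2p+k, but the $-count is 2p ≠ 2p+k. So xy^2z ∉ L.
This is a contradiction; hence L is not regular.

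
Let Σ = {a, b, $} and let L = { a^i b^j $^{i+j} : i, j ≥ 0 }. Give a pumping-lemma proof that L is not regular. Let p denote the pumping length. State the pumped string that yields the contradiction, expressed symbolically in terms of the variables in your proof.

a^{p+k} b^p $^{2p}

Suppose for contradiction that L is regular, and let p be the pumping length.
Take w = a^p b^p $^{2p} ∈ L (with i=j=p, i+j=2p), |w| = 4p ≥ p.
By the pumping lemma, w = xyz with |xy| ≤ p and |y| ≥ 1.
Because |xy| ≤ p and w begins with p copies of a, we have y = a^k with 1 ≤ k ≤ p.
Consider xy^2z = a^{p+k} b^p $^{2p}. Now the a- and b-counts sum to 2p+k, but the $-count is 2p ≠ 2p+k. So xy^2z ∉ L.
Contradiction. Therefore L is not regular.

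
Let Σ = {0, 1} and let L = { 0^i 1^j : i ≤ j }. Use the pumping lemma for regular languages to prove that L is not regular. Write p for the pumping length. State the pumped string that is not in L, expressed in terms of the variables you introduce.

0^{p+k} 1^p

Toward a contradiction, assume L is regular with pumping length p.
Choose w = 0^p 1^p ∈ L, with |w| = 2p ≥ p.
Write w = xyz as guaranteed by the lemma, with |xy| ≤ p and |y| > 0.
Because |xy| ≤ p and w begins with p copies of 0, we have y = 0^k with 1 ≤ k ≤ p.
Consider xy^2z = 0^{p+k} 1^p. Since k ≥ 1, the 0-count p+k exceeds the 1-count p, so i ≤ j fails; thus xy^2z ∉ L.
Contradiction. Therefore L is not regular.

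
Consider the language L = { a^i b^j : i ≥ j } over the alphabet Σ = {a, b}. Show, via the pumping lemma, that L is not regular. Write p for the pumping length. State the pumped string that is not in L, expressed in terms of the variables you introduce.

a^{p-k} b^p

Toward a contradiction, assume L is regular with pumping length p.
Choose w = a^p b^p ∈ L, with |w| = 2p ≥ p.
The pumping lemma gives a decomposition w = xyz where |xy| ≤ p and |y| > 0.
Because |xy| ≤ p and w begins with p copies of a, we have y = a^k with 1 ≤ k ≤ p.
Consider xy^0z = xz = a^{p-k} b^p. Since k ≥ 1, the a-count p-k is less than p, so i ≥ j fails; thus xz ∉ L.
This is a contradiction; hence L is not regular.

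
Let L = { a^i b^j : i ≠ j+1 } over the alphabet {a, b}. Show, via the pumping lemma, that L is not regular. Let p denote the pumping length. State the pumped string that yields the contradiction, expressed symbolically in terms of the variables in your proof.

Assume L is regular. Let p be the pumping length given by the pumping lemma.
Choose w = a^p b^{p+p!-1}. Since p ≠ (p+p!-1)+1 = p+p!, w ∈ L; and |w| ≥ p.
The pumping lemma gives a decomposition w = xyz where |xy| ≤ p and |y| > 0.
Since the first p symbols of w are all a's and |xy| ≤ p, y lies entirely in the leading a-block: y = a^k for some k with 1 ≤ k ≤ p.
Since 1 ≤ k ≤ p, k divides p!; set t = 1 + p!/k. Then xy^t z has p + (p!/k)·k = p + p! copies of a. Now the a-count is p+p! and (b-count)+1 = (p+p!-1)+1 = p+p!, so i ≠ j+1 fails. So xy^t z = a^{p+p!} b^{p+p!-1} ∉ L.
This is a contradiction; hence L is not regular.

a^{p+p!} b^{p+p!-1}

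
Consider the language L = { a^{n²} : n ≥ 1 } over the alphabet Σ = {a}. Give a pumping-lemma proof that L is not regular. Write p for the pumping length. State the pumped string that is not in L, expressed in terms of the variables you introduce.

Assume L is regular; let p be its pumping constant.
Take w = a^{p²} ∈ L with |w| = p² ≥ p.
Write w = xyz as guaranteed by the lemma, with |xy| ≤ p and y is nonempty.
Then y = a^k for some k with 1 ≤ k ≤ p.
Pump with i = 2: xy^2z = a^{p²+k}. Since 1 ≤ k ≤ p, p² < p²+k ≤ p²+p < (p+1)², so p²+k lies strictly between consecutive squares and is not a perfect square. So xy^2z ∉ L.
This contradicts the pumping lemma, so L is not regular.

a^{p²+k}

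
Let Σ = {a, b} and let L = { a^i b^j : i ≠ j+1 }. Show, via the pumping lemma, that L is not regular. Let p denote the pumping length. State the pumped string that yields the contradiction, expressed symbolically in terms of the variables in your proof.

a^{p+p!} b^{p+p!-1}

Toward a contradiction, assume L is regular with pumping length p.
Choose w = a^p b^{p+p!-1}. Since p ≠ (p+p!-1)+1 = p+p!, w ∈ L; and |w| ≥ p.
By the pumping lemma, w = xyz with |xy| ≤ p and |y| > 0.
Because |xy| ≤ p and w begins with p copies of a, we have y = a^k with 1 ≤ k ≤ p.
Since 1 ≤ k ≤ p, k divides p!; set t = 1 + p!/k. Then xy^t z has p + (p!/k)·k = p + p! copies of a. Now the a-count is p+p! and (b-count)+1 = (p+p!-1)+1 = p+p!, so i ≠ j+1 fails. So xy^t z = a^{p+p!} b^{p+p!-1} ∉ L.
This is a contradiction; hence L is not regular.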